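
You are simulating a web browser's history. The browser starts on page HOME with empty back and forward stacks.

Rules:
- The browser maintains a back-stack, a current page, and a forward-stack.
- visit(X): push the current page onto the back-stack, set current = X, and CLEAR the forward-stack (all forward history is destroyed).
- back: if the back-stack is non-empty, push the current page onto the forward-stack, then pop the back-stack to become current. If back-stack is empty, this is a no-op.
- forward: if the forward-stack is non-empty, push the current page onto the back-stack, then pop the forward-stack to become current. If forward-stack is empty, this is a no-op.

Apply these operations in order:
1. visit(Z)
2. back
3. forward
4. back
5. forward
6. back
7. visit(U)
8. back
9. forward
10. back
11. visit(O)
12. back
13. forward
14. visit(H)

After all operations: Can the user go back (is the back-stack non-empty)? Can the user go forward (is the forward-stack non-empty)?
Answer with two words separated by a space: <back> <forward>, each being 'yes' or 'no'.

Answer: yes no

Derivation:
After 1 (visit(Z)): cur=Z back=1 fwd=0
After 2 (back): cur=HOME back=0 fwd=1
After 3 (forward): cur=Z back=1 fwd=0
After 4 (back): cur=HOME back=0 fwd=1
After 5 (forward): cur=Z back=1 fwd=0
After 6 (back): cur=HOME back=0 fwd=1
After 7 (visit(U)): cur=U back=1 fwd=0
After 8 (back): cur=HOME back=0 fwd=1
After 9 (forward): cur=U back=1 fwd=0
After 10 (back): cur=HOME back=0 fwd=1
After 11 (visit(O)): cur=O back=1 fwd=0
After 12 (back): cur=HOME back=0 fwd=1
After 13 (forward): cur=O back=1 fwd=0
After 14 (visit(H)): cur=H back=2 fwd=0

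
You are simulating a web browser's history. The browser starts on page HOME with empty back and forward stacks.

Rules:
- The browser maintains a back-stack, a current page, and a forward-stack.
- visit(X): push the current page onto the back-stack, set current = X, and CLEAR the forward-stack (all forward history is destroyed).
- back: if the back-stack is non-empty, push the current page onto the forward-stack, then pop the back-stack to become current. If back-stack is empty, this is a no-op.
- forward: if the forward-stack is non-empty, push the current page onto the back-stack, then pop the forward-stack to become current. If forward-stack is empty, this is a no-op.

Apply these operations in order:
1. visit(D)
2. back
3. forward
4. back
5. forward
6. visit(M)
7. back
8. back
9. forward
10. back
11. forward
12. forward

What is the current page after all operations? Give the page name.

After 1 (visit(D)): cur=D back=1 fwd=0
After 2 (back): cur=HOME back=0 fwd=1
After 3 (forward): cur=D back=1 fwd=0
After 4 (back): cur=HOME back=0 fwd=1
After 5 (forward): cur=D back=1 fwd=0
After 6 (visit(M)): cur=M back=2 fwd=0
After 7 (back): cur=D back=1 fwd=1
After 8 (back): cur=HOME back=0 fwd=2
After 9 (forward): cur=D back=1 fwd=1
After 10 (back): cur=HOME back=0 fwd=2
After 11 (forward): cur=D back=1 fwd=1
After 12 (forward): cur=M back=2 fwd=0

Answer: M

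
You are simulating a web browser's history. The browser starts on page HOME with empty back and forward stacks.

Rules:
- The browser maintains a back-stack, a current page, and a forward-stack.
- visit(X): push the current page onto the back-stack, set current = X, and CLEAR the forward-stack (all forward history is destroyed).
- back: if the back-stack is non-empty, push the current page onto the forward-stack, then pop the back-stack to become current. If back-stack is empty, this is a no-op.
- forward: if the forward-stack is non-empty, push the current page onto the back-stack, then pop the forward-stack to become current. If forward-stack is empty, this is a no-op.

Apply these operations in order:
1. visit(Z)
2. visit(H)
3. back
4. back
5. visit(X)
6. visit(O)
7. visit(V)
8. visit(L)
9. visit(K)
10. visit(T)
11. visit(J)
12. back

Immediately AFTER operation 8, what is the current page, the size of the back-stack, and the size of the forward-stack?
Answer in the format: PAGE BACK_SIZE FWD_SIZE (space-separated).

After 1 (visit(Z)): cur=Z back=1 fwd=0
After 2 (visit(H)): cur=H back=2 fwd=0
After 3 (back): cur=Z back=1 fwd=1
After 4 (back): cur=HOME back=0 fwd=2
After 5 (visit(X)): cur=X back=1 fwd=0
After 6 (visit(O)): cur=O back=2 fwd=0
After 7 (visit(V)): cur=V back=3 fwd=0
After 8 (visit(L)): cur=L back=4 fwd=0

L 4 0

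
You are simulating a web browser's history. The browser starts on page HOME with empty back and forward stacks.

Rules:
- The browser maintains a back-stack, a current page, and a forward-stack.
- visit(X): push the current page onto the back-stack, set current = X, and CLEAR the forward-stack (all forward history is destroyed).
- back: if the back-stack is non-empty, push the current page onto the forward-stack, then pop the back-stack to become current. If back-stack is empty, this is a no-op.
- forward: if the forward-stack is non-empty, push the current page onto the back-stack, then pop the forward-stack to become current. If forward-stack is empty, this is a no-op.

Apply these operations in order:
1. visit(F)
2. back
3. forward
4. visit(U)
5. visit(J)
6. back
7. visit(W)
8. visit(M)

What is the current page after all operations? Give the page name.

After 1 (visit(F)): cur=F back=1 fwd=0
After 2 (back): cur=HOME back=0 fwd=1
After 3 (forward): cur=F back=1 fwd=0
After 4 (visit(U)): cur=U back=2 fwd=0
After 5 (visit(J)): cur=J back=3 fwd=0
After 6 (back): cur=U back=2 fwd=1
After 7 (visit(W)): cur=W back=3 fwd=0
After 8 (visit(M)): cur=M back=4 fwd=0

Answer: M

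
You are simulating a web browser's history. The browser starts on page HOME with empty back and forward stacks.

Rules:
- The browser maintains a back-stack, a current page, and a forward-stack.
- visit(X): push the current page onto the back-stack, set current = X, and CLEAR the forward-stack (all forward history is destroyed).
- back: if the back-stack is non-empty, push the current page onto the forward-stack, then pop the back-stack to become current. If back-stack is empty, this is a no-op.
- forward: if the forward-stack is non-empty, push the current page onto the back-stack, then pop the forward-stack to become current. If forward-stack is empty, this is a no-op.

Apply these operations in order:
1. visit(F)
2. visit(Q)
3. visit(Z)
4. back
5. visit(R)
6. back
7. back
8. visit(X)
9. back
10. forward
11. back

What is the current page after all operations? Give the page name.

Answer: F

Derivation:
After 1 (visit(F)): cur=F back=1 fwd=0
After 2 (visit(Q)): cur=Q back=2 fwd=0
After 3 (visit(Z)): cur=Z back=3 fwd=0
After 4 (back): cur=Q back=2 fwd=1
After 5 (visit(R)): cur=R back=3 fwd=0
After 6 (back): cur=Q back=2 fwd=1
After 7 (back): cur=F back=1 fwd=2
After 8 (visit(X)): cur=X back=2 fwd=0
After 9 (back): cur=F back=1 fwd=1
After 10 (forward): cur=X back=2 fwd=0
After 11 (back): cur=F back=1 fwd=1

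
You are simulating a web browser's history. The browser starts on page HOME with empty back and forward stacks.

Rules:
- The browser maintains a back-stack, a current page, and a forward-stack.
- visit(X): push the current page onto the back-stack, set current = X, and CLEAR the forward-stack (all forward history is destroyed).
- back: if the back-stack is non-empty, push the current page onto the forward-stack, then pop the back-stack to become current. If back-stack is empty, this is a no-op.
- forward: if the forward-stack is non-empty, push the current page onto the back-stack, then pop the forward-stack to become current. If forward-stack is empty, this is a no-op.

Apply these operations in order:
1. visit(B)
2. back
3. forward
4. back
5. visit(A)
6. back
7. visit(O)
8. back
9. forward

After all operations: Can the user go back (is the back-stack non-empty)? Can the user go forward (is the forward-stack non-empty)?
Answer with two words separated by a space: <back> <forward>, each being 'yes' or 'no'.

Answer: yes no

Derivation:
After 1 (visit(B)): cur=B back=1 fwd=0
After 2 (back): cur=HOME back=0 fwd=1
After 3 (forward): cur=B back=1 fwd=0
After 4 (back): cur=HOME back=0 fwd=1
After 5 (visit(A)): cur=A back=1 fwd=0
After 6 (back): cur=HOME back=0 fwd=1
After 7 (visit(O)): cur=O back=1 fwd=0
After 8 (back): cur=HOME back=0 fwd=1
After 9 (forward): cur=O back=1 fwd=0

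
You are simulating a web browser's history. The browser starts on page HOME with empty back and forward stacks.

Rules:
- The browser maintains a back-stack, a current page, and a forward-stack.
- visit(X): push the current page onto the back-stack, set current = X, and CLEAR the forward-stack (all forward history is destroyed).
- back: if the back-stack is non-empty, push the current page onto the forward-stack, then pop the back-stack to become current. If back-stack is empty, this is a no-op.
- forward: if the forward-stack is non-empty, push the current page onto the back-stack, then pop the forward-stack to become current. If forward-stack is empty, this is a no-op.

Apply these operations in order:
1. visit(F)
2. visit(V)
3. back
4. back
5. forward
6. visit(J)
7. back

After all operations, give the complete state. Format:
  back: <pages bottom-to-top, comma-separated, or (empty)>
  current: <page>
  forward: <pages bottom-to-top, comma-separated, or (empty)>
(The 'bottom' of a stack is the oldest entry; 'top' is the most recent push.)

After 1 (visit(F)): cur=F back=1 fwd=0
After 2 (visit(V)): cur=V back=2 fwd=0
After 3 (back): cur=F back=1 fwd=1
After 4 (back): cur=HOME back=0 fwd=2
After 5 (forward): cur=F back=1 fwd=1
After 6 (visit(J)): cur=J back=2 fwd=0
After 7 (back): cur=F back=1 fwd=1

Answer: back: HOME
current: F
forward: J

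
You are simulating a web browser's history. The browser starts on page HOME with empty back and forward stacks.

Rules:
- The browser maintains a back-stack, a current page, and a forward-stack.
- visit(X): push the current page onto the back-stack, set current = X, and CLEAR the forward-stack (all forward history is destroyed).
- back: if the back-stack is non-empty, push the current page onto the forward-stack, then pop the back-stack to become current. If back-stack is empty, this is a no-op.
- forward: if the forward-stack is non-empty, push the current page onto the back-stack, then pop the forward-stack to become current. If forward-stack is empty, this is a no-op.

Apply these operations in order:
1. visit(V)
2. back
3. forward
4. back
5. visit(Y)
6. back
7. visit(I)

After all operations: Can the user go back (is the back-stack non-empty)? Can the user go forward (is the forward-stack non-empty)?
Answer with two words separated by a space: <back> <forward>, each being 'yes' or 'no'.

Answer: yes no

Derivation:
After 1 (visit(V)): cur=V back=1 fwd=0
After 2 (back): cur=HOME back=0 fwd=1
After 3 (forward): cur=V back=1 fwd=0
After 4 (back): cur=HOME back=0 fwd=1
After 5 (visit(Y)): cur=Y back=1 fwd=0
After 6 (back): cur=HOME back=0 fwd=1
After 7 (visit(I)): cur=I back=1 fwd=0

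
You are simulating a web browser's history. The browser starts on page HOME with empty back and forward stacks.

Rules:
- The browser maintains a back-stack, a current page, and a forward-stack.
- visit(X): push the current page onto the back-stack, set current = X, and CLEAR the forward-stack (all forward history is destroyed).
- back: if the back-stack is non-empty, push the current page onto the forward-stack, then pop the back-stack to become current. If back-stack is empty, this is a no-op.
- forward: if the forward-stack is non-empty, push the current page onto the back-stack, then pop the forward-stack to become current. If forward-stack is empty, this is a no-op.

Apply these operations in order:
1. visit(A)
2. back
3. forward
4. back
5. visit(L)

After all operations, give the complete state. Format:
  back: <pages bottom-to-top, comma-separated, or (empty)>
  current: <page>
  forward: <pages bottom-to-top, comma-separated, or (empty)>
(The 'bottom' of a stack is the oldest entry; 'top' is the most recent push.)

Answer: back: HOME
current: L
forward: (empty)

Derivation:
After 1 (visit(A)): cur=A back=1 fwd=0
After 2 (back): cur=HOME back=0 fwd=1
After 3 (forward): cur=A back=1 fwd=0
After 4 (back): cur=HOME back=0 fwd=1
After 5 (visit(L)): cur=L back=1 fwd=0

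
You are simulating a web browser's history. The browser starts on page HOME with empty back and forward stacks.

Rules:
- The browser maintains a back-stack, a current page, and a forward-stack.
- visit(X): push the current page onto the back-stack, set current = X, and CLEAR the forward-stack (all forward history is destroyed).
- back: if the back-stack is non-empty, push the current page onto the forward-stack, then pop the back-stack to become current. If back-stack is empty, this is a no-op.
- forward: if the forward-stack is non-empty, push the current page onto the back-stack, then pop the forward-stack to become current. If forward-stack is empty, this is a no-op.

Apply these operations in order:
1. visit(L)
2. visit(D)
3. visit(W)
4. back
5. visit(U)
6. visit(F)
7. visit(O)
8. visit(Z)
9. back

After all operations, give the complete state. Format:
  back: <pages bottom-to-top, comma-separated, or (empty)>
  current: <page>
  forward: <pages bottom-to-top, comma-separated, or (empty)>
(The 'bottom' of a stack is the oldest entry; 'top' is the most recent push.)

Answer: back: HOME,L,D,U,F
current: O
forward: Z

Derivation:
After 1 (visit(L)): cur=L back=1 fwd=0
After 2 (visit(D)): cur=D back=2 fwd=0
After 3 (visit(W)): cur=W back=3 fwd=0
After 4 (back): cur=D back=2 fwd=1
After 5 (visit(U)): cur=U back=3 fwd=0
After 6 (visit(F)): cur=F back=4 fwd=0
After 7 (visit(O)): cur=O back=5 fwd=0
After 8 (visit(Z)): cur=Z back=6 fwd=0
After 9 (back): cur=O back=5 fwd=1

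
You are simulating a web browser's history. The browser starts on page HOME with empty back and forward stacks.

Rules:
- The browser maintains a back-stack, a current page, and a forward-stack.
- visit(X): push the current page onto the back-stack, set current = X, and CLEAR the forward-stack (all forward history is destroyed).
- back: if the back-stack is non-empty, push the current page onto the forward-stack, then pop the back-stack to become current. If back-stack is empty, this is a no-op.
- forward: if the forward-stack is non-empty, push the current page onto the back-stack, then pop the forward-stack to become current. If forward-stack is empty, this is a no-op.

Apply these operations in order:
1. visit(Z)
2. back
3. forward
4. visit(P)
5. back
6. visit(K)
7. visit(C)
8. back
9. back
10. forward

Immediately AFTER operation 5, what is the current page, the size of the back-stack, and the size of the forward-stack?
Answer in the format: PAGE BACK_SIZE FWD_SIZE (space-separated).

After 1 (visit(Z)): cur=Z back=1 fwd=0
After 2 (back): cur=HOME back=0 fwd=1
After 3 (forward): cur=Z back=1 fwd=0
After 4 (visit(P)): cur=P back=2 fwd=0
After 5 (back): cur=Z back=1 fwd=1

Z 1 1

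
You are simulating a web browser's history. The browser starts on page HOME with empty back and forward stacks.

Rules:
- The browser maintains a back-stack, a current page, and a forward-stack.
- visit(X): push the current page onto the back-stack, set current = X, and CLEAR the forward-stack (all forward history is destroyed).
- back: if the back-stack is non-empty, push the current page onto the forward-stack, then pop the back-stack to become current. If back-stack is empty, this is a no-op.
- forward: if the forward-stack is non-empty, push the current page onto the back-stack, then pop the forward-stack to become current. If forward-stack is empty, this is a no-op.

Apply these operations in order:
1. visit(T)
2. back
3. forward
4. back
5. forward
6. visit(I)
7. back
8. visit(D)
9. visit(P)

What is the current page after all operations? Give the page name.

After 1 (visit(T)): cur=T back=1 fwd=0
After 2 (back): cur=HOME back=0 fwd=1
After 3 (forward): cur=T back=1 fwd=0
After 4 (back): cur=HOME back=0 fwd=1
After 5 (forward): cur=T back=1 fwd=0
After 6 (visit(I)): cur=I back=2 fwd=0
After 7 (back): cur=T back=1 fwd=1
After 8 (visit(D)): cur=D back=2 fwd=0
After 9 (visit(P)): cur=P back=3 fwd=0

Answer: P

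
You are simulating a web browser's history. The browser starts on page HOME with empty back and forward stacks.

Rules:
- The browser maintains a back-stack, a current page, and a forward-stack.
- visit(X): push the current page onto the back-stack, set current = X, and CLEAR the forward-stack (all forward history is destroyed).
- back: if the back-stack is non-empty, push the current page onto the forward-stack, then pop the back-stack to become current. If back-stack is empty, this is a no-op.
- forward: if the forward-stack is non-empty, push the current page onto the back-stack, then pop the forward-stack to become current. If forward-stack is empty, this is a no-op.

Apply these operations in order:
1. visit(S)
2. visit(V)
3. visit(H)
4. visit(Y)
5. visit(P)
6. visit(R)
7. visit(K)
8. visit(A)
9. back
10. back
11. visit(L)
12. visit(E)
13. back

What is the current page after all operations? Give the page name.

After 1 (visit(S)): cur=S back=1 fwd=0
After 2 (visit(V)): cur=V back=2 fwd=0
After 3 (visit(H)): cur=H back=3 fwd=0
After 4 (visit(Y)): cur=Y back=4 fwd=0
After 5 (visit(P)): cur=P back=5 fwd=0
After 6 (visit(R)): cur=R back=6 fwd=0
After 7 (visit(K)): cur=K back=7 fwd=0
After 8 (visit(A)): cur=A back=8 fwd=0
After 9 (back): cur=K back=7 fwd=1
After 10 (back): cur=R back=6 fwd=2
After 11 (visit(L)): cur=L back=7 fwd=0
After 12 (visit(E)): cur=E back=8 fwd=0
After 13 (back): cur=L back=7 fwd=1

Answer: L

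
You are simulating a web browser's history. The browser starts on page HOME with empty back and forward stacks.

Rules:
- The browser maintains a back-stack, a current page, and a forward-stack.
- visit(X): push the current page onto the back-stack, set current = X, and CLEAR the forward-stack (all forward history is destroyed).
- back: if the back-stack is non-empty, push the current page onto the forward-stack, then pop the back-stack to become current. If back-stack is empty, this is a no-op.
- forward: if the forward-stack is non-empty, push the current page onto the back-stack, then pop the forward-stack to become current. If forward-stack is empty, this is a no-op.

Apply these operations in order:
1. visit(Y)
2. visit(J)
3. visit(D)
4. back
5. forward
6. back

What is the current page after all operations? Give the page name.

Answer: J

Derivation:
After 1 (visit(Y)): cur=Y back=1 fwd=0
After 2 (visit(J)): cur=J back=2 fwd=0
After 3 (visit(D)): cur=D back=3 fwd=0
After 4 (back): cur=J back=2 fwd=1
After 5 (forward): cur=D back=3 fwd=0
After 6 (back): cur=J back=2 fwd=1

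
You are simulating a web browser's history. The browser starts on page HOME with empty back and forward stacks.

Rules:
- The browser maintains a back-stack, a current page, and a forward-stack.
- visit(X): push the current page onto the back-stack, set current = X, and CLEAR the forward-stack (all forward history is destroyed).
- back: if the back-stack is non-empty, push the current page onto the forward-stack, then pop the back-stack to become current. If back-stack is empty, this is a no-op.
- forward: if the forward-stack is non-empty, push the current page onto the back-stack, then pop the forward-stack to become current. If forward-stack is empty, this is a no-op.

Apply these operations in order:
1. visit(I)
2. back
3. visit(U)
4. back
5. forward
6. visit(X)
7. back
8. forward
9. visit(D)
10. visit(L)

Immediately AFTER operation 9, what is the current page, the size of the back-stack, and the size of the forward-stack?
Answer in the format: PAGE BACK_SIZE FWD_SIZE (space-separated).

After 1 (visit(I)): cur=I back=1 fwd=0
After 2 (back): cur=HOME back=0 fwd=1
After 3 (visit(U)): cur=U back=1 fwd=0
After 4 (back): cur=HOME back=0 fwd=1
After 5 (forward): cur=U back=1 fwd=0
After 6 (visit(X)): cur=X back=2 fwd=0
After 7 (back): cur=U back=1 fwd=1
After 8 (forward): cur=X back=2 fwd=0
After 9 (visit(D)): cur=D back=3 fwd=0

D 3 0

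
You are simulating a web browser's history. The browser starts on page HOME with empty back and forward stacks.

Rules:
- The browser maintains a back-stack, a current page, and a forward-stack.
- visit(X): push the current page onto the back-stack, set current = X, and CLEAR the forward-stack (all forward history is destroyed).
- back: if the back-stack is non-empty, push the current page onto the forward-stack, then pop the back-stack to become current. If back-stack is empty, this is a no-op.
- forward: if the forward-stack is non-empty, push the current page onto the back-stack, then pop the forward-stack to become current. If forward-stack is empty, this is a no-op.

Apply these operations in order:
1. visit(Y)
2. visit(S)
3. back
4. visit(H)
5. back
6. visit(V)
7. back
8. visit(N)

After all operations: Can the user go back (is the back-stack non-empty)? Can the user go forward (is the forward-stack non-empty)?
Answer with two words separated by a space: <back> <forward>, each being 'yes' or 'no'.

Answer: yes no

Derivation:
After 1 (visit(Y)): cur=Y back=1 fwd=0
After 2 (visit(S)): cur=S back=2 fwd=0
After 3 (back): cur=Y back=1 fwd=1
After 4 (visit(H)): cur=H back=2 fwd=0
After 5 (back): cur=Y back=1 fwd=1
After 6 (visit(V)): cur=V back=2 fwd=0
After 7 (back): cur=Y back=1 fwd=1
After 8 (visit(N)): cur=N back=2 fwd=0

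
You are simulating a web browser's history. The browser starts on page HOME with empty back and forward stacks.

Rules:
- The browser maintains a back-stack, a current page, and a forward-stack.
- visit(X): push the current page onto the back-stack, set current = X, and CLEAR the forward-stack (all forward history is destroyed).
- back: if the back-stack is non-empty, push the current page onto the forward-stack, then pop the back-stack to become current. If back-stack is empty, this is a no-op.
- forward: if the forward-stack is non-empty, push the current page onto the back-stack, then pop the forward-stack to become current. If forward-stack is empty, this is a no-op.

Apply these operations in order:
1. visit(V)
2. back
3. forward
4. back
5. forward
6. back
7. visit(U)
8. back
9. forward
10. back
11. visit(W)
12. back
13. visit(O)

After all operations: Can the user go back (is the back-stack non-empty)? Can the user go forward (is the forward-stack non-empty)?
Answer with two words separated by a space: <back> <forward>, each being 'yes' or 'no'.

After 1 (visit(V)): cur=V back=1 fwd=0
After 2 (back): cur=HOME back=0 fwd=1
After 3 (forward): cur=V back=1 fwd=0
After 4 (back): cur=HOME back=0 fwd=1
After 5 (forward): cur=V back=1 fwd=0
After 6 (back): cur=HOME back=0 fwd=1
After 7 (visit(U)): cur=U back=1 fwd=0
After 8 (back): cur=HOME back=0 fwd=1
After 9 (forward): cur=U back=1 fwd=0
After 10 (back): cur=HOME back=0 fwd=1
After 11 (visit(W)): cur=W back=1 fwd=0
After 12 (back): cur=HOME back=0 fwd=1
After 13 (visit(O)): cur=O back=1 fwd=0

Answer: yes no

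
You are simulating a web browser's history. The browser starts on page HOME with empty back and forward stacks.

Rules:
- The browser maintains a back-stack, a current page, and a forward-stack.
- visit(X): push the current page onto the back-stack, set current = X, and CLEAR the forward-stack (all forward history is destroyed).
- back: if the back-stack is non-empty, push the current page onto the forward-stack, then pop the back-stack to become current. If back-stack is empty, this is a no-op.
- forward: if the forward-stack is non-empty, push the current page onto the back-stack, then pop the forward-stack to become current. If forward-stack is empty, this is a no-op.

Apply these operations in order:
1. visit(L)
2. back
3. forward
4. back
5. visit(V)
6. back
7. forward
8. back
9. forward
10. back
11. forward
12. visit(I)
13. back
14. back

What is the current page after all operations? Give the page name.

Answer: HOME

Derivation:
After 1 (visit(L)): cur=L back=1 fwd=0
After 2 (back): cur=HOME back=0 fwd=1
After 3 (forward): cur=L back=1 fwd=0
After 4 (back): cur=HOME back=0 fwd=1
After 5 (visit(V)): cur=V back=1 fwd=0
After 6 (back): cur=HOME back=0 fwd=1
After 7 (forward): cur=V back=1 fwd=0
After 8 (back): cur=HOME back=0 fwd=1
After 9 (forward): cur=V back=1 fwd=0
After 10 (back): cur=HOME back=0 fwd=1
After 11 (forward): cur=V back=1 fwd=0
After 12 (visit(I)): cur=I back=2 fwd=0
After 13 (back): cur=V back=1 fwd=1
After 14 (back): cur=HOME back=0 fwd=2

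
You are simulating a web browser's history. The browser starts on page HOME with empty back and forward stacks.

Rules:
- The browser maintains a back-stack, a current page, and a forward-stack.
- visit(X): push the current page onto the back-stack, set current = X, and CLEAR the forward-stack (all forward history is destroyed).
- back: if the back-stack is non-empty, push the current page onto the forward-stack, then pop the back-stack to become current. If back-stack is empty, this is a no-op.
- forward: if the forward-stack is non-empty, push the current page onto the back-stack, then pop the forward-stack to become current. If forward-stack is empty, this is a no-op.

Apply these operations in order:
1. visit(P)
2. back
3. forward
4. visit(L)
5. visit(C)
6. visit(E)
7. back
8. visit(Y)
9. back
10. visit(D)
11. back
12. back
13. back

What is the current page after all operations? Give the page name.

Answer: P

Derivation:
After 1 (visit(P)): cur=P back=1 fwd=0
After 2 (back): cur=HOME back=0 fwd=1
After 3 (forward): cur=P back=1 fwd=0
After 4 (visit(L)): cur=L back=2 fwd=0
After 5 (visit(C)): cur=C back=3 fwd=0
After 6 (visit(E)): cur=E back=4 fwd=0
After 7 (back): cur=C back=3 fwd=1
After 8 (visit(Y)): cur=Y back=4 fwd=0
After 9 (back): cur=C back=3 fwd=1
After 10 (visit(D)): cur=D back=4 fwd=0
After 11 (back): cur=C back=3 fwd=1
After 12 (back): cur=L back=2 fwd=2
After 13 (back): cur=P back=1 fwd=3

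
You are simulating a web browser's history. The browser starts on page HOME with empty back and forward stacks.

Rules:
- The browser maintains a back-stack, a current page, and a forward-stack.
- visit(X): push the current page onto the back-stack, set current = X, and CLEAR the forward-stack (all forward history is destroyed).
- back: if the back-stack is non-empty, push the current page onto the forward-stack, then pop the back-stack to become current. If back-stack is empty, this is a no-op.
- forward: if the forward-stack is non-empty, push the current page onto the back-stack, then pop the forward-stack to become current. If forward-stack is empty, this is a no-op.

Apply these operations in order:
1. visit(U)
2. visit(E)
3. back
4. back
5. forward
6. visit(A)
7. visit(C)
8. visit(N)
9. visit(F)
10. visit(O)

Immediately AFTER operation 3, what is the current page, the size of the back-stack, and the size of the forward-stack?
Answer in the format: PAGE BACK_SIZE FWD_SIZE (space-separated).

After 1 (visit(U)): cur=U back=1 fwd=0
After 2 (visit(E)): cur=E back=2 fwd=0
After 3 (back): cur=U back=1 fwd=1

U 1 1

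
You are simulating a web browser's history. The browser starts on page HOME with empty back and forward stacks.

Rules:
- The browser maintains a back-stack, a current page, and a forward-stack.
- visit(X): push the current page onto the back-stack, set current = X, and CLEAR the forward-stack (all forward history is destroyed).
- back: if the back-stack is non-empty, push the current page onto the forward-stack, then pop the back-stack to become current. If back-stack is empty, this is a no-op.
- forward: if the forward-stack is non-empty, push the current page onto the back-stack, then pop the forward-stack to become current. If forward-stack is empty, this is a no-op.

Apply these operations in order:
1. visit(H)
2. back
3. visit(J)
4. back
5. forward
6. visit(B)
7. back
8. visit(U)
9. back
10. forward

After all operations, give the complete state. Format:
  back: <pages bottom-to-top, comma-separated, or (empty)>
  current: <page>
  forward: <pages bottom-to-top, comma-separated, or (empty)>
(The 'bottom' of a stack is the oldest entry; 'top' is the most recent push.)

Answer: back: HOME,J
current: U
forward: (empty)

Derivation:
After 1 (visit(H)): cur=H back=1 fwd=0
After 2 (back): cur=HOME back=0 fwd=1
After 3 (visit(J)): cur=J back=1 fwd=0
After 4 (back): cur=HOME back=0 fwd=1
After 5 (forward): cur=J back=1 fwd=0
After 6 (visit(B)): cur=B back=2 fwd=0
After 7 (back): cur=J back=1 fwd=1
After 8 (visit(U)): cur=U back=2 fwd=0
After 9 (back): cur=J back=1 fwd=1
After 10 (forward): cur=U back=2 fwd=0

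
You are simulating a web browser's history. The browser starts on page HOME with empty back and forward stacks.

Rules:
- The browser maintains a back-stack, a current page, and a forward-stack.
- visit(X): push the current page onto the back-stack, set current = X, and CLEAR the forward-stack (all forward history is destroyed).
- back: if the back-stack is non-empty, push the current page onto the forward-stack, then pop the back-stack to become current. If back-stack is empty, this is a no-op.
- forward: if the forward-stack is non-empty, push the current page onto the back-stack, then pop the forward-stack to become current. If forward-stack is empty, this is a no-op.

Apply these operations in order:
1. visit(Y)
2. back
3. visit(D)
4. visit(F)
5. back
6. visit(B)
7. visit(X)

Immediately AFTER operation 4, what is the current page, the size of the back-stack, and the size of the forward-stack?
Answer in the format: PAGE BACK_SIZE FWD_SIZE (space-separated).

After 1 (visit(Y)): cur=Y back=1 fwd=0
After 2 (back): cur=HOME back=0 fwd=1
After 3 (visit(D)): cur=D back=1 fwd=0
After 4 (visit(F)): cur=F back=2 fwd=0

F 2 0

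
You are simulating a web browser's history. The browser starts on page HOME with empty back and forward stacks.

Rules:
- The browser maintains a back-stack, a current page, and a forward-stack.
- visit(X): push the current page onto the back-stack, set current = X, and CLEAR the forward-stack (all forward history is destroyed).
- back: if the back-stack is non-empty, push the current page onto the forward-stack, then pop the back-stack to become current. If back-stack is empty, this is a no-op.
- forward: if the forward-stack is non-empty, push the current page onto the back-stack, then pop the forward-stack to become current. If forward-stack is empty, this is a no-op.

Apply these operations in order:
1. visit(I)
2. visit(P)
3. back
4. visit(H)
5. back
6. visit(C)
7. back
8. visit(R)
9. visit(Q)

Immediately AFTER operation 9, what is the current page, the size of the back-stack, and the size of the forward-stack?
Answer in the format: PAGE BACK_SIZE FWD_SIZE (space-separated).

After 1 (visit(I)): cur=I back=1 fwd=0
After 2 (visit(P)): cur=P back=2 fwd=0
After 3 (back): cur=I back=1 fwd=1
After 4 (visit(H)): cur=H back=2 fwd=0
After 5 (back): cur=I back=1 fwd=1
After 6 (visit(C)): cur=C back=2 fwd=0
After 7 (back): cur=I back=1 fwd=1
After 8 (visit(R)): cur=R back=2 fwd=0
After 9 (visit(Q)): cur=Q back=3 fwd=0

Q 3 0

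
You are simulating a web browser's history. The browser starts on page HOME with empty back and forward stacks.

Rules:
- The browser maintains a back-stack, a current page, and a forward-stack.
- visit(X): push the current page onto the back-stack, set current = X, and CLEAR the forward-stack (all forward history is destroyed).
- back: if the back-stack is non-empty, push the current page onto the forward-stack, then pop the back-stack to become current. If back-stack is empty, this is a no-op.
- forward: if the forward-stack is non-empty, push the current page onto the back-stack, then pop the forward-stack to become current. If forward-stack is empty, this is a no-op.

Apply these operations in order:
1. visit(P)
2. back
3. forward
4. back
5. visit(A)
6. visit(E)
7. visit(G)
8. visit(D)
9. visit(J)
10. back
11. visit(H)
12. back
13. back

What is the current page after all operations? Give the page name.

Answer: G

Derivation:
After 1 (visit(P)): cur=P back=1 fwd=0
After 2 (back): cur=HOME back=0 fwd=1
After 3 (forward): cur=P back=1 fwd=0
After 4 (back): cur=HOME back=0 fwd=1
After 5 (visit(A)): cur=A back=1 fwd=0
After 6 (visit(E)): cur=E back=2 fwd=0
After 7 (visit(G)): cur=G back=3 fwd=0
After 8 (visit(D)): cur=D back=4 fwd=0
After 9 (visit(J)): cur=J back=5 fwd=0
After 10 (back): cur=D back=4 fwd=1
After 11 (visit(H)): cur=H back=5 fwd=0
After 12 (back): cur=D back=4 fwd=1
After 13 (back): cur=G back=3 fwd=2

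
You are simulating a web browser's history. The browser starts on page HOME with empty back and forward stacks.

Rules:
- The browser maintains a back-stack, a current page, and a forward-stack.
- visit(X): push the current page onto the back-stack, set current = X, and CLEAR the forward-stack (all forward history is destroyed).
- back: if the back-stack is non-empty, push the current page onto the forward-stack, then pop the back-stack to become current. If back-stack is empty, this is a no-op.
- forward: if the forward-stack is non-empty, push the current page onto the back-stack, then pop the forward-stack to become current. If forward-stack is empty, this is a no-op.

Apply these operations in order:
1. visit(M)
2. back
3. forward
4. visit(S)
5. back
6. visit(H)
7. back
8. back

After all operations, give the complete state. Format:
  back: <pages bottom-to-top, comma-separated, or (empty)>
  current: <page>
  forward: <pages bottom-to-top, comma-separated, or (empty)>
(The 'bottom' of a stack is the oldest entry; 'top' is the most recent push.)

Answer: back: (empty)
current: HOME
forward: H,M

Derivation:
After 1 (visit(M)): cur=M back=1 fwd=0
After 2 (back): cur=HOME back=0 fwd=1
After 3 (forward): cur=M back=1 fwd=0
After 4 (visit(S)): cur=S back=2 fwd=0
After 5 (back): cur=M back=1 fwd=1
After 6 (visit(H)): cur=H back=2 fwd=0
After 7 (back): cur=M back=1 fwd=1
After 8 (back): cur=HOME back=0 fwd=2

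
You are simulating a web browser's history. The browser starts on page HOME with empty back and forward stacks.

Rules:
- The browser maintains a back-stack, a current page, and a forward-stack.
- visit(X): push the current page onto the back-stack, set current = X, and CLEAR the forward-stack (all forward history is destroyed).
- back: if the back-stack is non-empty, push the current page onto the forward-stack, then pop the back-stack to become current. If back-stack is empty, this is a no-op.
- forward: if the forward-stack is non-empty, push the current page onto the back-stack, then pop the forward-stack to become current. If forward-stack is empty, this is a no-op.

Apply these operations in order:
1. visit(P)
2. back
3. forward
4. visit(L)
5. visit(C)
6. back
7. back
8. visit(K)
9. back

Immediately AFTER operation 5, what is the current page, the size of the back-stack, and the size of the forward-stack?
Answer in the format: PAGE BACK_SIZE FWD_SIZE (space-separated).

After 1 (visit(P)): cur=P back=1 fwd=0
After 2 (back): cur=HOME back=0 fwd=1
After 3 (forward): cur=P back=1 fwd=0
After 4 (visit(L)): cur=L back=2 fwd=0
After 5 (visit(C)): cur=C back=3 fwd=0

C 3 0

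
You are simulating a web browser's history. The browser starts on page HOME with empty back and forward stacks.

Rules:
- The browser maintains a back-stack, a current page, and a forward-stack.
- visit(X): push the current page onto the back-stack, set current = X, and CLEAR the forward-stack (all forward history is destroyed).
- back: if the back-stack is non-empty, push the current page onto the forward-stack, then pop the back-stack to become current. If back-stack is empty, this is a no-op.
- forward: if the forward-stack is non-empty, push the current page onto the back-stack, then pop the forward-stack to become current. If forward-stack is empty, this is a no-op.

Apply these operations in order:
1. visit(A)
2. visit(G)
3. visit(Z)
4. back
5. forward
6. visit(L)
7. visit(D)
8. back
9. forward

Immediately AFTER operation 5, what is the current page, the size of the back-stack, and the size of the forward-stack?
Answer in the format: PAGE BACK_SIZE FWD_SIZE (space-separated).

After 1 (visit(A)): cur=A back=1 fwd=0
After 2 (visit(G)): cur=G back=2 fwd=0
After 3 (visit(Z)): cur=Z back=3 fwd=0
After 4 (back): cur=G back=2 fwd=1
After 5 (forward): cur=Z back=3 fwd=0

Z 3 0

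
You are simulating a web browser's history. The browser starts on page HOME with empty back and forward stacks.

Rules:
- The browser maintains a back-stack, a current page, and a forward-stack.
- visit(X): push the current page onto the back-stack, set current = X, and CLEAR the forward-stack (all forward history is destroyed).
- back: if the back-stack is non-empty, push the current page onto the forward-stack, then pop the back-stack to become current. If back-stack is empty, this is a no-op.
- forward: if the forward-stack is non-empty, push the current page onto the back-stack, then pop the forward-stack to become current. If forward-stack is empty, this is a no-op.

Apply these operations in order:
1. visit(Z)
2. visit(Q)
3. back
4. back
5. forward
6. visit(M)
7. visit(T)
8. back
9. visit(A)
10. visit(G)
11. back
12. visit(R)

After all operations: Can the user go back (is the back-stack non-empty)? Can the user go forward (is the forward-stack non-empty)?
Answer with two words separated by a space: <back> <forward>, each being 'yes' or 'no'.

After 1 (visit(Z)): cur=Z back=1 fwd=0
After 2 (visit(Q)): cur=Q back=2 fwd=0
After 3 (back): cur=Z back=1 fwd=1
After 4 (back): cur=HOME back=0 fwd=2
After 5 (forward): cur=Z back=1 fwd=1
After 6 (visit(M)): cur=M back=2 fwd=0
After 7 (visit(T)): cur=T back=3 fwd=0
After 8 (back): cur=M back=2 fwd=1
After 9 (visit(A)): cur=A back=3 fwd=0
After 10 (visit(G)): cur=G back=4 fwd=0
After 11 (back): cur=A back=3 fwd=1
After 12 (visit(R)): cur=R back=4 fwd=0

Answer: yes no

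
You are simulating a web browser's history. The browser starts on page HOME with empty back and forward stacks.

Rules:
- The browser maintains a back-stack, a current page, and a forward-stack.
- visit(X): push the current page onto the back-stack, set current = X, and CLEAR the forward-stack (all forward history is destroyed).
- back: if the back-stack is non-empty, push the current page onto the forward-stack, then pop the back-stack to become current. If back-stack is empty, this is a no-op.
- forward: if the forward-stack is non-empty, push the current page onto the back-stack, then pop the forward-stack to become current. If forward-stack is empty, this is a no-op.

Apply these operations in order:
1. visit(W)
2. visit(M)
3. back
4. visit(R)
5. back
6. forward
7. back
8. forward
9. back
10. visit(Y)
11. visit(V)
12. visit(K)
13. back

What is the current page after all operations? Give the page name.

Answer: V

Derivation:
After 1 (visit(W)): cur=W back=1 fwd=0
After 2 (visit(M)): cur=M back=2 fwd=0
After 3 (back): cur=W back=1 fwd=1
After 4 (visit(R)): cur=R back=2 fwd=0
After 5 (back): cur=W back=1 fwd=1
After 6 (forward): cur=R back=2 fwd=0
After 7 (back): cur=W back=1 fwd=1
After 8 (forward): cur=R back=2 fwd=0
After 9 (back): cur=W back=1 fwd=1
After 10 (visit(Y)): cur=Y back=2 fwd=0
After 11 (visit(V)): cur=V back=3 fwd=0
After 12 (visit(K)): cur=K back=4 fwd=0
After 13 (back): cur=V back=3 fwd=1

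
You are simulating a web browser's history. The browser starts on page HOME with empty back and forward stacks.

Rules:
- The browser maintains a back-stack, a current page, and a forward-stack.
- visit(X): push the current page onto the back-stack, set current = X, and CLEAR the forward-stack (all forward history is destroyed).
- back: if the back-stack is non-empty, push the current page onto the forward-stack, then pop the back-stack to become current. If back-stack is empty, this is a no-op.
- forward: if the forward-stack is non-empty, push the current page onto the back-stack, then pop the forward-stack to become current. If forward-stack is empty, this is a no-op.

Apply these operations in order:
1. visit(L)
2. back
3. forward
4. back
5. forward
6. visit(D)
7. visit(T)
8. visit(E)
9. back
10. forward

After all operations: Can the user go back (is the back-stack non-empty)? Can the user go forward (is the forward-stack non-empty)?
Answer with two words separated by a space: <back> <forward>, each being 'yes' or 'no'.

After 1 (visit(L)): cur=L back=1 fwd=0
After 2 (back): cur=HOME back=0 fwd=1
After 3 (forward): cur=L back=1 fwd=0
After 4 (back): cur=HOME back=0 fwd=1
After 5 (forward): cur=L back=1 fwd=0
After 6 (visit(D)): cur=D back=2 fwd=0
After 7 (visit(T)): cur=T back=3 fwd=0
After 8 (visit(E)): cur=E back=4 fwd=0
After 9 (back): cur=T back=3 fwd=1
After 10 (forward): cur=E back=4 fwd=0

Answer: yes no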